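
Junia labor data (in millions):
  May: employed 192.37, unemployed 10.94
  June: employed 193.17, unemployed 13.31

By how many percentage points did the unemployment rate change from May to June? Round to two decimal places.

May: labor force = 192.37 + 10.94 = 203.31; u = 10.94/203.31 = 5.38%.
June: labor force = 193.17 + 13.31 = 206.48; u = 13.31/206.48 = 6.45%.
Change = 6.45% − 5.38% = +1.07 pp.

The unemployment rate changed by +1.07 percentage points.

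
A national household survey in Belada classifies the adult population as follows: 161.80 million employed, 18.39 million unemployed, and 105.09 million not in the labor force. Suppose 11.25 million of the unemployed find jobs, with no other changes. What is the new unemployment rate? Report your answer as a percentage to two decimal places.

Initially, labor force = 161.80 + 18.39 = 180.19 million, so u = 18.39/180.19 = 10.21%.
After the change, unemployed falls and employed rises by 11.25; labor force unchanged → E = 173.05, U = 7.14, labor force = 180.19 million.
New unemployment rate = 7.14 / 180.19 = 3.96%.

New unemployment rate ≈ 3.96%.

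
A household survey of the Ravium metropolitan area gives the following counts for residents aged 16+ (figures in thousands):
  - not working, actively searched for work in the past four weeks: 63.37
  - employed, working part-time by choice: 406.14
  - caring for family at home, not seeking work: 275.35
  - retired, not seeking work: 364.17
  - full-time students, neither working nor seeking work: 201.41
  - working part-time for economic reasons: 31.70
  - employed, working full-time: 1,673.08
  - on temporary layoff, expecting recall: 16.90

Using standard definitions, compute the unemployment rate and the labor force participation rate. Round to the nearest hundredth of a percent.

Unemployment rate ≈ 3.66%; labor force participation rate ≈ 72.27%.

Employed = 406.14 + 31.70 + 1,673.08 = 2,110.92 thousand (anyone who worked, including part-time for economic reasons, counts as employed).
Unemployed = 63.37 + 16.90 = 80.27 thousand (jobless and actively searching, or on temporary layoff).
Labor force = 2,110.92 + 80.27 = 2,191.19 thousand.
Not in labor force = 275.35 + 364.17 + 201.41 = 840.93 thousand (those not working and not actively searching are outside the labor force).
Civilian working-age population = 2,191.19 + 840.93 = 3,032.12 thousand.
Unemployment rate = 80.27 / 2,191.19 = 3.66%.
Labor force participation rate = 2,191.19 / 3,032.12 = 72.27%.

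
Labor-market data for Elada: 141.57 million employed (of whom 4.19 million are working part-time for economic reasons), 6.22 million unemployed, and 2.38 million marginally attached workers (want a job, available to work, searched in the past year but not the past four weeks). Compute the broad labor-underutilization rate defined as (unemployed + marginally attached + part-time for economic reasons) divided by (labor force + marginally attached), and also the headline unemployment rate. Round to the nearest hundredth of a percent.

Broad underutilization rate ≈ 8.52%; headline unemployment rate ≈ 4.21%.

Labor force = 141.57 + 6.22 = 147.79 million.
Numerator = 6.22 + 2.38 + 4.19 = 12.79 million.
Denominator = 147.79 + 2.38 = 150.17 million.
Broad rate = 12.79 / 150.17 = 8.52%.
Headline unemployment rate = 6.22 / 147.79 = 4.21%.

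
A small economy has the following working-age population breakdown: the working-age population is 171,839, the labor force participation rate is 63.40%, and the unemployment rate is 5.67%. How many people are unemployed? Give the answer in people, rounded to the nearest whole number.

About 6,177 are unemployed.

Labor force = 0.6340 × 171,839 = 108,946.
Unemployed = 0.0567 × 108,946 ≈ 6,177.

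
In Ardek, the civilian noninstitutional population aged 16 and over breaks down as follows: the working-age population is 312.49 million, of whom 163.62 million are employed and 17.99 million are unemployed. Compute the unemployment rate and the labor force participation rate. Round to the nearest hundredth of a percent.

Unemployment rate ≈ 9.91%; labor force participation rate ≈ 58.12%.

Labor force = employed + unemployed = 163.62 + 17.99 = 181.61 million.
Unemployment rate = 17.99 / 181.61 = 9.91%.
Labor force participation rate = 181.61 / 312.49 = 58.12%.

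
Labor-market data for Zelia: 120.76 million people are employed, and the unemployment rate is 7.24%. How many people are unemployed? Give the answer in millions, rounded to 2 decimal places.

Let U be the number unemployed. The labor force is E + U, and U/(E+U) = 0.0724.
So U = 0.0724 × 120.76 / (1 − 0.0724) = 8.7430 / 0.9276 ≈ 9.43 million.

About 9.43 million are unemployed.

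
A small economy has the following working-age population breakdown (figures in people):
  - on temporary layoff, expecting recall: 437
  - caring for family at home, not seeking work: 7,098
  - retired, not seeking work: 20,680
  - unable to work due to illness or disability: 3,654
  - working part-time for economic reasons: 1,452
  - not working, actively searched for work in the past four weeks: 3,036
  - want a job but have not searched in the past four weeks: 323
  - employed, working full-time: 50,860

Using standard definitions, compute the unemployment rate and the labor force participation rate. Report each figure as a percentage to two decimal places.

Employed = 1,452 + 50,860 = 52,312 (anyone who worked, including part-time for economic reasons, counts as employed).
Unemployed = 437 + 3,036 = 3,473 (jobless and actively searching, or on temporary layoff).
Labor force = 52,312 + 3,473 = 55,785.
Not in labor force = 7,098 + 20,680 + 3,654 + 323 = 31,755 (those not working and not actively searching are outside the labor force — including those who want a job but have given up searching).
Civilian working-age population = 55,785 + 31,755 = 87,540.
Unemployment rate = 3,473 / 55,785 = 6.23%.
Labor force participation rate = 55,785 / 87,540 = 63.73%.

Unemployment rate ≈ 6.23%; labor force participation rate ≈ 63.73%.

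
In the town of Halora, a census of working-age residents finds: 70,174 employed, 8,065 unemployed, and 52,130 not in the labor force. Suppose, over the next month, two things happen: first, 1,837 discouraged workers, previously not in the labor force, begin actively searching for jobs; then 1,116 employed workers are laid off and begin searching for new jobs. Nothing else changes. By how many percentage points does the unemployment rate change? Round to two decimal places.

Initially, labor force = 70,174 + 8,065 = 78,239, so u = 8,065/78,239 = 10.31%.
After the first change, unemployed and labor force both rise by 1,837 → E = 70,174, U = 9,902, labor force = 80,076.
After the second change, employed falls and unemployed rises by 1,116; labor force unchanged → E = 69,058, U = 11,018, labor force = 80,076.
New unemployment rate = 11,018 / 80,076 = 13.76%.
Change = 13.76% − 10.31% = +3.45 percentage points.

The unemployment rate changes by +3.45 percentage points.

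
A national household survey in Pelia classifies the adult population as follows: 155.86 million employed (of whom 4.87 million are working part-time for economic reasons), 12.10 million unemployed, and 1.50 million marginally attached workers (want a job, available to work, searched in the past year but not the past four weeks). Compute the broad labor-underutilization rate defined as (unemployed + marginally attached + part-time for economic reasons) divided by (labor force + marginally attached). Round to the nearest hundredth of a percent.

Labor force = 155.86 + 12.10 = 167.96 million.
Numerator = 12.10 + 1.50 + 4.87 = 18.47 million.
Denominator = 167.96 + 1.50 = 169.46 million.
Broad rate = 18.47 / 169.46 = 10.90%.

Broad underutilization rate ≈ 10.90%.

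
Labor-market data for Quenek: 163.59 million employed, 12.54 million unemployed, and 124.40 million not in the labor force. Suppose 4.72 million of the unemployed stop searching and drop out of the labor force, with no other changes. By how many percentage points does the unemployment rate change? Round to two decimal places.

Initially, labor force = 163.59 + 12.54 = 176.13 million, so u = 12.54/176.13 = 7.12%.
After the change, unemployed and labor force both fall by 4.72 → E = 163.59, U = 7.82, labor force = 171.41 million.
New unemployment rate = 7.82 / 171.41 = 4.56%.
Change = 4.56% − 7.12% = −2.56 percentage points.

The unemployment rate changes by −2.56 percentage points.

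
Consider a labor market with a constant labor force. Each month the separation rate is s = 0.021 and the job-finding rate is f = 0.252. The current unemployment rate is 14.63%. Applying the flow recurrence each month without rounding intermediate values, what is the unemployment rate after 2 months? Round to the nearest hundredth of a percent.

Unemployment rate after two months ≈ 11.36%.

With a fixed labor force, u_{t+1} = u_t + s·(1−u_t) − f·u_t = u_t·(1−s−f) + s.
Here 1−s−f = 0.727 and s = 0.021.
u_1 = 0.146300 × 0.727 + 0.021 = 0.127360.
u_2 = 0.127360 × 0.727 + 0.021 = 0.113591.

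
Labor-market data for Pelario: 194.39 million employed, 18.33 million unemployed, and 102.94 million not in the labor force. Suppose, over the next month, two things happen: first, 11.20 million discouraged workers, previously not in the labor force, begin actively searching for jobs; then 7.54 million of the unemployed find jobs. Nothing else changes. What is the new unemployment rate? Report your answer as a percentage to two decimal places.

New unemployment rate ≈ 9.82%.

Initially, labor force = 194.39 + 18.33 = 212.72 million, so u = 18.33/212.72 = 8.62%.
After the first change, unemployed and labor force both rise by 11.20 → E = 194.39, U = 29.53, labor force = 223.92 million.
After the second change, unemployed falls and employed rises by 7.54; labor force unchanged → E = 201.93, U = 21.99, labor force = 223.92 million.
New unemployment rate = 21.99 / 223.92 = 9.82%.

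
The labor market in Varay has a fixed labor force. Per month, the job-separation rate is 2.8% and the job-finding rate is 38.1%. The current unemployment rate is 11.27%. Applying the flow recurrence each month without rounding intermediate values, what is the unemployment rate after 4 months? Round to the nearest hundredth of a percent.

Unemployment rate after four months ≈ 7.39%.

With a fixed labor force, u_{t+1} = u_t + s·(1−u_t) − f·u_t = u_t·(1−s−f) + s.
Here 1−s−f = 0.591 and s = 0.028.
u_1 = 0.112700 × 0.591 + 0.028 = 0.094606.
u_2 = 0.094606 × 0.591 + 0.028 = 0.083912.
u_3 = 0.083912 × 0.591 + 0.028 = 0.077592.
u_4 = 0.077592 × 0.591 + 0.028 = 0.073857.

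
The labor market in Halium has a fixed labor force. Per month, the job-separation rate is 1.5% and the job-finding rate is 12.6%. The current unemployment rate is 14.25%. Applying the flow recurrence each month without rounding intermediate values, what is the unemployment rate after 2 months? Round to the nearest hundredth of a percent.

With a fixed labor force, u_{t+1} = u_t + s·(1−u_t) − f·u_t = u_t·(1−s−f) + s.
Here 1−s−f = 0.859 and s = 0.015.
u_1 = 0.142500 × 0.859 + 0.015 = 0.137407.
u_2 = 0.137407 × 0.859 + 0.015 = 0.133033.

Unemployment rate after two months ≈ 13.30%.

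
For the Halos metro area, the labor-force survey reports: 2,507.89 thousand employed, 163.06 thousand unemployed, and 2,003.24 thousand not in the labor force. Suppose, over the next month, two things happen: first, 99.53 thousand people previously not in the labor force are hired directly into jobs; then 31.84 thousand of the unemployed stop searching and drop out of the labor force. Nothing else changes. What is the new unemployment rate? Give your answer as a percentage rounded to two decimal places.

Initially, labor force = 2,507.89 + 163.06 = 2,670.95 thousand, so u = 163.06/2,670.95 = 6.10%.
After the first change, employed and labor force both rise by 99.53; unemployed unchanged → E = 2,607.42, U = 163.06, labor force = 2,770.48 thousand.
After the second change, unemployed and labor force both fall by 31.84 → E = 2,607.42, U = 131.22, labor force = 2,738.64 thousand.
New unemployment rate = 131.22 / 2,738.64 = 4.79%.

New unemployment rate ≈ 4.79%.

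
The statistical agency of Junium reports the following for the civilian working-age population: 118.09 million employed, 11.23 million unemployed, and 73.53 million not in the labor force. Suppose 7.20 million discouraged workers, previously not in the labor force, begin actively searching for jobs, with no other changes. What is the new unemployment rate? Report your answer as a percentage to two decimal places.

New unemployment rate ≈ 13.50%.

Initially, labor force = 118.09 + 11.23 = 129.32 million, so u = 11.23/129.32 = 8.68%.
After the change, unemployed and labor force both rise by 7.20 → E = 118.09, U = 18.43, labor force = 136.52 million.
New unemployment rate = 18.43 / 136.52 = 13.50%.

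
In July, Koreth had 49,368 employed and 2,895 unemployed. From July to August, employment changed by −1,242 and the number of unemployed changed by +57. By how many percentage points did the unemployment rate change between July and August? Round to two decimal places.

July: labor force = 49,368 + 2,895 = 52,263; u = 2,895/52,263 = 5.54%.
August: labor force = 48,126 + 2,952 = 51,078; u = 2,952/51,078 = 5.78%.
Change = 5.78% − 5.54% = +0.24 pp.

The unemployment rate changed by +0.24 percentage points.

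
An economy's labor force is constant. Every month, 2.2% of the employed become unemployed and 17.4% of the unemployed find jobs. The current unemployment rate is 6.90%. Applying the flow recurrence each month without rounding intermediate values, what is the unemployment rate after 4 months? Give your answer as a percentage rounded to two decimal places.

Unemployment rate after four months ≈ 9.42%.

With a fixed labor force, u_{t+1} = u_t + s·(1−u_t) − f·u_t = u_t·(1−s−f) + s.
Here 1−s−f = 0.804 and s = 0.022.
u_1 = 0.069000 × 0.804 + 0.022 = 0.077476.
u_2 = 0.077476 × 0.804 + 0.022 = 0.084291.
u_3 = 0.084291 × 0.804 + 0.022 = 0.089770.
u_4 = 0.089770 × 0.804 + 0.022 = 0.094175.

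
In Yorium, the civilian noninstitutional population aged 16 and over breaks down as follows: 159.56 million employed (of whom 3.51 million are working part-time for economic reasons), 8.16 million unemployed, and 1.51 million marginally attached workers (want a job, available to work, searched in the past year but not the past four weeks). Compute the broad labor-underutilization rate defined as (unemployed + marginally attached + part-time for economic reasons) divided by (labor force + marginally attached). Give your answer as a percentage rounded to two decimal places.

Broad underutilization rate ≈ 7.79%.

Labor force = 159.56 + 8.16 = 167.72 million.
Numerator = 8.16 + 1.51 + 3.51 = 13.18 million.
Denominator = 167.72 + 1.51 = 169.23 million.
Broad rate = 13.18 / 169.23 = 7.79%.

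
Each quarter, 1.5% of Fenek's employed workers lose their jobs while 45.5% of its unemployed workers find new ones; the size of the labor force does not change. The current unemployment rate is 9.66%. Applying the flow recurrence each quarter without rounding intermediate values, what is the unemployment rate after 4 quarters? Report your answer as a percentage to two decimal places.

With a fixed labor force, u_{t+1} = u_t + s·(1−u_t) − f·u_t = u_t·(1−s−f) + s.
Here 1−s−f = 0.530 and s = 0.015.
u_1 = 0.096600 × 0.530 + 0.015 = 0.066198.
u_2 = 0.066198 × 0.530 + 0.015 = 0.050085.
u_3 = 0.050085 × 0.530 + 0.015 = 0.041545.
u_4 = 0.041545 × 0.530 + 0.015 = 0.037019.

Unemployment rate after four quarters ≈ 3.70%.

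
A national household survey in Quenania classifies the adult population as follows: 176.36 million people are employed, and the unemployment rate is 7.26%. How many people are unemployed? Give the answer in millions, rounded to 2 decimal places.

Let U be the number unemployed. The labor force is E + U, and U/(E+U) = 0.0726.
So U = 0.0726 × 176.36 / (1 − 0.0726) = 12.8037 / 0.9274 ≈ 13.81 million.

About 13.81 million are unemployed.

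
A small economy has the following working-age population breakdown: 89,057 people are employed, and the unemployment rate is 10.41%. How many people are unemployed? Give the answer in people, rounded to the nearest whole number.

About 10,348 are unemployed.

Let U be the number unemployed. The labor force is E + U, and U/(E+U) = 0.1041.
So U = 0.1041 × 89,057 / (1 − 0.1041) = 9270.83 / 0.8959 ≈ 10,348.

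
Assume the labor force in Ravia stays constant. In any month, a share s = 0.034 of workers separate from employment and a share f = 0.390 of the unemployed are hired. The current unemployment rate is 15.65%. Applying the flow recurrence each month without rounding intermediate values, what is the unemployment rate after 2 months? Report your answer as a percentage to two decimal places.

With a fixed labor force, u_{t+1} = u_t + s·(1−u_t) − f·u_t = u_t·(1−s−f) + s.
Here 1−s−f = 0.576 and s = 0.034.
u_1 = 0.156500 × 0.576 + 0.034 = 0.124144.
u_2 = 0.124144 × 0.576 + 0.034 = 0.105507.

Unemployment rate after two months ≈ 10.55%.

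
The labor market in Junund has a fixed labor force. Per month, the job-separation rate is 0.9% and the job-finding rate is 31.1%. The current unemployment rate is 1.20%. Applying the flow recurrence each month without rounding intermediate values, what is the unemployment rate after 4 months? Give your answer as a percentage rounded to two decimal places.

With a fixed labor force, u_{t+1} = u_t + s·(1−u_t) − f·u_t = u_t·(1−s−f) + s.
Here 1−s−f = 0.680 and s = 0.009.
u_1 = 0.012000 × 0.680 + 0.009 = 0.017160.
u_2 = 0.017160 × 0.680 + 0.009 = 0.020669.
u_3 = 0.020669 × 0.680 + 0.009 = 0.023055.
u_4 = 0.023055 × 0.680 + 0.009 = 0.024677.

Unemployment rate after four months ≈ 2.47%.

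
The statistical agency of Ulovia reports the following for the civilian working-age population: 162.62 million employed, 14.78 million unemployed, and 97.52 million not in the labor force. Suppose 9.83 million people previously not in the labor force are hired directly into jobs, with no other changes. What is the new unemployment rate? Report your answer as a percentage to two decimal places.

Initially, labor force = 162.62 + 14.78 = 177.40 million, so u = 14.78/177.40 = 8.33%.
After the change, employed and labor force both rise by 9.83; unemployed unchanged → E = 172.45, U = 14.78, labor force = 187.23 million.
New unemployment rate = 14.78 / 187.23 = 7.89%.

New unemployment rate ≈ 7.89%.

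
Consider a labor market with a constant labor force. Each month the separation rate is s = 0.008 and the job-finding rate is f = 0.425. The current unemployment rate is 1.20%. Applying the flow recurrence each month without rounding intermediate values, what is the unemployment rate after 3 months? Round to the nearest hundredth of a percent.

Unemployment rate after three months ≈ 1.73%.

With a fixed labor force, u_{t+1} = u_t + s·(1−u_t) − f·u_t = u_t·(1−s−f) + s.
Here 1−s−f = 0.567 and s = 0.008.
u_1 = 0.012000 × 0.567 + 0.008 = 0.014804.
u_2 = 0.014804 × 0.567 + 0.008 = 0.016394.
u_3 = 0.016394 × 0.567 + 0.008 = 0.017295.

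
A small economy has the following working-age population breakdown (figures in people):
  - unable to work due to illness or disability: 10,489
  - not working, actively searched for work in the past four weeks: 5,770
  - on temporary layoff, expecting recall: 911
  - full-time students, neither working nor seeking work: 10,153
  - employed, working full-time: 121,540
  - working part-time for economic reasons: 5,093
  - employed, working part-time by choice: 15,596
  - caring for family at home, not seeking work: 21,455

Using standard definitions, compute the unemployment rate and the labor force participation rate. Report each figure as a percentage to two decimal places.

Unemployment rate ≈ 4.49%; labor force participation rate ≈ 77.96%.

Employed = 121,540 + 5,093 + 15,596 = 142,229 (anyone who worked, including part-time for economic reasons, counts as employed).
Unemployed = 5,770 + 911 = 6,681 (jobless and actively searching, or on temporary layoff).
Labor force = 142,229 + 6,681 = 148,910.
Not in labor force = 10,489 + 10,153 + 21,455 = 42,097 (those not working and not actively searching are outside the labor force).
Civilian working-age population = 148,910 + 42,097 = 191,007.
Unemployment rate = 6,681 / 148,910 = 4.49%.
Labor force participation rate = 148,910 / 191,007 = 77.96%.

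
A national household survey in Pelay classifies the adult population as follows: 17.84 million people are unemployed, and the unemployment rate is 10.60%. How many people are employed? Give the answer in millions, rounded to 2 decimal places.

About 150.46 million are employed.

Labor force = U / u = 17.84 / 0.1060 ≈ 168.30 million.
Employed = labor force − unemployed = 168.30 − 17.84 = 150.46 million.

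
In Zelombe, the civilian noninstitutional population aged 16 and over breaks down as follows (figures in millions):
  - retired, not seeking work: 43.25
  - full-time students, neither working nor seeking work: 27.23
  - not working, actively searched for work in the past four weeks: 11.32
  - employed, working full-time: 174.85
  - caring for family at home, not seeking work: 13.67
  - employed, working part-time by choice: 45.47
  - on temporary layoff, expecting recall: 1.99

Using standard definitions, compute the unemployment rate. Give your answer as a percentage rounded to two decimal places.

Unemployment rate ≈ 5.70%.

Employed = 174.85 + 45.47 = 220.32 million.
Unemployed = 11.32 + 1.99 = 13.31 million (jobless and actively searching, or on temporary layoff).
Labor force = 220.32 + 13.31 = 233.63 million.
Unemployment rate = 13.31 / 233.63 = 5.70%.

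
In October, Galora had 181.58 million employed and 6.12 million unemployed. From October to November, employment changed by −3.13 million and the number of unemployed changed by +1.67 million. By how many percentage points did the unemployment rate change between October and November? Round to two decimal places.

October: labor force = 181.58 + 6.12 = 187.70; u = 6.12/187.70 = 3.26%.
November: labor force = 178.45 + 7.79 = 186.24; u = 7.79/186.24 = 4.18%.
Change = 4.18% − 3.26% = +0.92 pp.

The unemployment rate changed by +0.92 percentage points.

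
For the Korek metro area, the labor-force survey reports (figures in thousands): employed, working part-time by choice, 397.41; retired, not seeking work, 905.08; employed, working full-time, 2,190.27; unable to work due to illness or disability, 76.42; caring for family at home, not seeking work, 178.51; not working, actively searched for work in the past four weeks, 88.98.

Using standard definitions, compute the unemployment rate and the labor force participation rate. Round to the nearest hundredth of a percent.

Unemployment rate ≈ 3.32%; labor force participation rate ≈ 69.77%.

Employed = 397.41 + 2,190.27 = 2,587.68 thousand.
Unemployed = 88.98 thousand.
Labor force = 2,587.68 + 88.98 = 2,676.66 thousand.
Not in labor force = 905.08 + 76.42 + 178.51 = 1,160.01 thousand (those not working and not actively searching are outside the labor force).
Civilian working-age population = 2,676.66 + 1,160.01 = 3,836.67 thousand.
Unemployment rate = 88.98 / 2,676.66 = 3.32%.
Labor force participation rate = 2,676.66 / 3,836.67 = 69.77%.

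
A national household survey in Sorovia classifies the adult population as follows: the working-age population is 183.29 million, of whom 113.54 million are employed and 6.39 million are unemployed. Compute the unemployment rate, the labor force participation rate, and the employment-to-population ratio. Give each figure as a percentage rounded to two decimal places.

Unemployment rate ≈ 5.33%; labor force participation rate ≈ 65.43%; employment-population ratio ≈ 61.95%.

Labor force = employed + unemployed = 113.54 + 6.39 = 119.93 million.
Unemployment rate = 6.39 / 119.93 = 5.33%.
Labor force participation rate = 119.93 / 183.29 = 65.43%.
Employment-population ratio = 113.54 / 183.29 = 61.95%.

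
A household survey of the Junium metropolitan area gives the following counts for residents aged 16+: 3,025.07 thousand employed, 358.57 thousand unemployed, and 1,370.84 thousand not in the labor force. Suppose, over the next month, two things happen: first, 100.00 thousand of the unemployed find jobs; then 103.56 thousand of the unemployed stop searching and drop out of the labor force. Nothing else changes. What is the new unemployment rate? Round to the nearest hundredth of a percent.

New unemployment rate ≈ 4.73%.

Initially, labor force = 3,025.07 + 358.57 = 3,383.64 thousand, so u = 358.57/3,383.64 = 10.60%.
After the first change, unemployed falls and employed rises by 100.00; labor force unchanged → E = 3,125.07, U = 258.57, labor force = 3,383.64 thousand.
After the second change, unemployed and labor force both fall by 103.56 → E = 3,125.07, U = 155.01, labor force = 3,280.08 thousand.
New unemployment rate = 155.01 / 3,280.08 = 4.73%.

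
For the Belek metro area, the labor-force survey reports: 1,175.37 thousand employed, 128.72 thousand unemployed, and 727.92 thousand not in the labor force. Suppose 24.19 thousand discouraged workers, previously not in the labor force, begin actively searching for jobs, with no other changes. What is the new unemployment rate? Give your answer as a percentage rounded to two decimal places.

New unemployment rate ≈ 11.51%.

Initially, labor force = 1,175.37 + 128.72 = 1,304.09 thousand, so u = 128.72/1,304.09 = 9.87%.
After the change, unemployed and labor force both rise by 24.19 → E = 1,175.37, U = 152.91, labor force = 1,328.28 thousand.
New unemployment rate = 152.91 / 1,328.28 = 11.51%.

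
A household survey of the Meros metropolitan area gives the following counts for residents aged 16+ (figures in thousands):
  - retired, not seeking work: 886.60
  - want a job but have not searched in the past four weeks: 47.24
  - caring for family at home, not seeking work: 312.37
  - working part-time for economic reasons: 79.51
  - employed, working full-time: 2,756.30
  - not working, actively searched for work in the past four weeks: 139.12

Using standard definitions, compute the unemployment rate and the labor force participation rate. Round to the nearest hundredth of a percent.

Unemployment rate ≈ 4.68%; labor force participation rate ≈ 70.48%.

Employed = 79.51 + 2,756.30 = 2,835.81 thousand (anyone who worked, including part-time for economic reasons, counts as employed).
Unemployed = 139.12 thousand.
Labor force = 2,835.81 + 139.12 = 2,974.93 thousand.
Not in labor force = 886.60 + 47.24 + 312.37 = 1,246.21 thousand (those not working and not actively searching are outside the labor force — including those who want a job but have given up searching).
Civilian working-age population = 2,974.93 + 1,246.21 = 4,221.14 thousand.
Unemployment rate = 139.12 / 2,974.93 = 4.68%.
Labor force participation rate = 2,974.93 / 4,221.14 = 70.48%.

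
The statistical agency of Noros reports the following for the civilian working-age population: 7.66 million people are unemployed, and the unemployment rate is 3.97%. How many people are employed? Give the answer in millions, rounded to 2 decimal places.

Labor force = U / u = 7.66 / 0.0397 ≈ 192.95 million.
Employed = labor force − unemployed = 192.95 − 7.66 = 185.29 million.

About 185.29 million are employed.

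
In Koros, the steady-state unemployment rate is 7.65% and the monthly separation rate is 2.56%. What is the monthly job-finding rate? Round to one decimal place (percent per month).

From u* = s/(s+f): f = s·(1−u)/u.
f = 2.56 × (1 − 0.0765) / 0.0765 = 2.3642 / 0.0765 ≈ 30.9% per month.

Job-finding rate ≈ 30.9% per month.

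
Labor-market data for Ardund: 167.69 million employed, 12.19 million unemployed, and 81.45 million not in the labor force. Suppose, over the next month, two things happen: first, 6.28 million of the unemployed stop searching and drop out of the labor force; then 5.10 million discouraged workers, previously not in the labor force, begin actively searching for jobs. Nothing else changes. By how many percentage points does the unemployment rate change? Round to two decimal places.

Initially, labor force = 167.69 + 12.19 = 179.88 million, so u = 12.19/179.88 = 6.78%.
After the first change, unemployed and labor force both fall by 6.28 → E = 167.69, U = 5.91, labor force = 173.60 million.
After the second change, unemployed and labor force both rise by 5.10 → E = 167.69, U = 11.01, labor force = 178.70 million.
New unemployment rate = 11.01 / 178.70 = 6.16%.
Change = 6.16% − 6.78% = −0.62 percentage points.

The unemployment rate changes by −0.62 percentage points.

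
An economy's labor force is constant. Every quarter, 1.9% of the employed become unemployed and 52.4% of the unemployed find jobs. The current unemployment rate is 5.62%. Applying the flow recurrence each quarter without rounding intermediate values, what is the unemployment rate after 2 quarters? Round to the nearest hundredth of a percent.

With a fixed labor force, u_{t+1} = u_t + s·(1−u_t) − f·u_t = u_t·(1−s−f) + s.
Here 1−s−f = 0.457 and s = 0.019.
u_1 = 0.056200 × 0.457 + 0.019 = 0.044683.
u_2 = 0.044683 × 0.457 + 0.019 = 0.039420.

Unemployment rate after two quarters ≈ 3.94%.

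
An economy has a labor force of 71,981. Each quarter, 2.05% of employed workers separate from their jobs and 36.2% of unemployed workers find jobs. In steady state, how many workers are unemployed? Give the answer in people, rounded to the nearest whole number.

Steady-state unemployment rate u* = s/(s+f) = 2.05/(2.05+36.2) = 0.053595.
Unemployed = u* × labor force = 0.053595 × 71,981 ≈ 3,858.

About 3,858 are unemployed in steady state.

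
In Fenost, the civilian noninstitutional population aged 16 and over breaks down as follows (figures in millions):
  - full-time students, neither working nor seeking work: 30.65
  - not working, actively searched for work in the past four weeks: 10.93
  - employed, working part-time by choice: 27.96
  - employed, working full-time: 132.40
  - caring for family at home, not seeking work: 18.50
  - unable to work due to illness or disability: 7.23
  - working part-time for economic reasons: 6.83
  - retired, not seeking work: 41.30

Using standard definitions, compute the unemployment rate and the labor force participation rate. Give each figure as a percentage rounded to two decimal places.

Employed = 27.96 + 132.40 + 6.83 = 167.19 million (anyone who worked, including part-time for economic reasons, counts as employed).
Unemployed = 10.93 million.
Labor force = 167.19 + 10.93 = 178.12 million.
Not in labor force = 30.65 + 18.50 + 7.23 + 41.30 = 97.68 million (those not working and not actively searching are outside the labor force).
Civilian working-age population = 178.12 + 97.68 = 275.80 million.
Unemployment rate = 10.93 / 178.12 = 6.14%.
Labor force participation rate = 178.12 / 275.80 = 64.58%.

Unemployment rate ≈ 6.14%; labor force participation rate ≈ 64.58%.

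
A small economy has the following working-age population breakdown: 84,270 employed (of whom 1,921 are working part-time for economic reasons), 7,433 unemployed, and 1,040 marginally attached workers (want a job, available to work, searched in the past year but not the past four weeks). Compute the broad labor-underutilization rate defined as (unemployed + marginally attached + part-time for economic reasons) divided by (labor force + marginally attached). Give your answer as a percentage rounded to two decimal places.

Broad underutilization rate ≈ 11.21%.

Labor force = 84,270 + 7,433 = 91,703.
Numerator = 7,433 + 1,040 + 1,921 = 10,394.
Denominator = 91,703 + 1,040 = 92,743.
Broad rate = 10,394 / 92,743 = 11.21%.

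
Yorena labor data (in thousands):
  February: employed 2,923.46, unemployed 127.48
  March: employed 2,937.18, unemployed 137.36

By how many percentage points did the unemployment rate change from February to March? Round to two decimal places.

February: labor force = 2,923.46 + 127.48 = 3,050.94; u = 127.48/3,050.94 = 4.18%.
March: labor force = 2,937.18 + 137.36 = 3,074.54; u = 137.36/3,074.54 = 4.47%.
Change = 4.47% − 4.18% = +0.29 pp.

The unemployment rate changed by +0.29 percentage points.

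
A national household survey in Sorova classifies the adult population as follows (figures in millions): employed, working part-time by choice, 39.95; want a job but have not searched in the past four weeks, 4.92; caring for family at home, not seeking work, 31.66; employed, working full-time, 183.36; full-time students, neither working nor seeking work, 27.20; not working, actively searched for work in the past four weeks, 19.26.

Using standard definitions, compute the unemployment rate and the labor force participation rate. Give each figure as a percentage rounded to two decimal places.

Unemployment rate ≈ 7.94%; labor force participation rate ≈ 79.18%.

Employed = 39.95 + 183.36 = 223.31 million.
Unemployed = 19.26 million.
Labor force = 223.31 + 19.26 = 242.57 million.
Not in labor force = 4.92 + 31.66 + 27.20 = 63.78 million (those not working and not actively searching are outside the labor force — including those who want a job but have given up searching).
Civilian working-age population = 242.57 + 63.78 = 306.35 million.
Unemployment rate = 19.26 / 242.57 = 7.94%.
Labor force participation rate = 242.57 / 306.35 = 79.18%.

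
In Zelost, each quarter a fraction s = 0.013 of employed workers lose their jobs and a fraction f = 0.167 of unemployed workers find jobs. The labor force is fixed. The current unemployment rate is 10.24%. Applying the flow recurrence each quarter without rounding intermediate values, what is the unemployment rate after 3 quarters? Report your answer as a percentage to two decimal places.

With a fixed labor force, u_{t+1} = u_t + s·(1−u_t) − f·u_t = u_t·(1−s−f) + s.
Here 1−s−f = 0.820 and s = 0.013.
u_1 = 0.102400 × 0.820 + 0.013 = 0.096968.
u_2 = 0.096968 × 0.820 + 0.013 = 0.092514.
u_3 = 0.092514 × 0.820 + 0.013 = 0.088861.

Unemployment rate after three quarters ≈ 8.89%.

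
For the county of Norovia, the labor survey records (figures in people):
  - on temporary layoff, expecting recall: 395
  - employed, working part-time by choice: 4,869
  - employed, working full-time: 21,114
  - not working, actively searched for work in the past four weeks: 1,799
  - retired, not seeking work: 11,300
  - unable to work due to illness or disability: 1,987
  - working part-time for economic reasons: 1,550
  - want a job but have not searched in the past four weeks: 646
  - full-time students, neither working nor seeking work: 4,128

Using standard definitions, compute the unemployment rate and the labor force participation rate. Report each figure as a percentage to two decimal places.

Employed = 4,869 + 21,114 + 1,550 = 27,533 (anyone who worked, including part-time for economic reasons, counts as employed).
Unemployed = 395 + 1,799 = 2,194 (jobless and actively searching, or on temporary layoff).
Labor force = 27,533 + 2,194 = 29,727.
Not in labor force = 11,300 + 1,987 + 646 + 4,128 = 18,061 (those not working and not actively searching are outside the labor force — including those who want a job but have given up searching).
Civilian working-age population = 29,727 + 18,061 = 47,788.
Unemployment rate = 2,194 / 29,727 = 7.38%.
Labor force participation rate = 29,727 / 47,788 = 62.21%.

Unemployment rate ≈ 7.38%; labor force participation rate ≈ 62.21%.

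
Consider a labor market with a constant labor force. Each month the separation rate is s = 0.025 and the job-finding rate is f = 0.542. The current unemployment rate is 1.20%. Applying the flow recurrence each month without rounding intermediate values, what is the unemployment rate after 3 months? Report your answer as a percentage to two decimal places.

With a fixed labor force, u_{t+1} = u_t + s·(1−u_t) − f·u_t = u_t·(1−s−f) + s.
Here 1−s−f = 0.433 and s = 0.025.
u_1 = 0.012000 × 0.433 + 0.025 = 0.030196.
u_2 = 0.030196 × 0.433 + 0.025 = 0.038075.
u_3 = 0.038075 × 0.433 + 0.025 = 0.041486.

Unemployment rate after three months ≈ 4.15%.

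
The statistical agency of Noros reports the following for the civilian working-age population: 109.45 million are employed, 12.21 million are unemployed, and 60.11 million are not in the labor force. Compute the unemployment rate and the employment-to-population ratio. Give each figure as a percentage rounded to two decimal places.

Labor force = employed + unemployed = 109.45 + 12.21 = 121.66 million.
Working-age population = 121.66 + 60.11 = 181.77 million.
Unemployment rate = 12.21 / 121.66 = 10.04%.
Employment-population ratio = 109.45 / 181.77 = 60.21%.

Unemployment rate ≈ 10.04%; employment-population ratio ≈ 60.21%.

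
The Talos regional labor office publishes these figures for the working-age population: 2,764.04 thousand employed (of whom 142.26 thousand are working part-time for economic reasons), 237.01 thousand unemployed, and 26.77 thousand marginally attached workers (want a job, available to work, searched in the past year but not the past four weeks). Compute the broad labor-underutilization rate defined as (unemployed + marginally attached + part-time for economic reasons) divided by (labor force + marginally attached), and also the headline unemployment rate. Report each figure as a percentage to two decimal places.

Labor force = 2,764.04 + 237.01 = 3,001.05 thousand.
Numerator = 237.01 + 26.77 + 142.26 = 406.04 thousand.
Denominator = 3,001.05 + 26.77 = 3,027.82 thousand.
Broad rate = 406.04 / 3,027.82 = 13.41%.
Headline unemployment rate = 237.01 / 3,001.05 = 7.90%.

Broad underutilization rate ≈ 13.41%; headline unemployment rate ≈ 7.90%.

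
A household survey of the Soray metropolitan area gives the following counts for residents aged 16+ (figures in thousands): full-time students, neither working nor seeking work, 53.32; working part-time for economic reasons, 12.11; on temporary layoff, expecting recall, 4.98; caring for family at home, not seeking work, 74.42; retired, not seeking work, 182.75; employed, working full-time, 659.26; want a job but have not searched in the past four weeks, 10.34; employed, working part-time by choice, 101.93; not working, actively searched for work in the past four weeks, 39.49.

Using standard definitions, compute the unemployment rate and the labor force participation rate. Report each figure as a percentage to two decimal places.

Employed = 12.11 + 659.26 + 101.93 = 773.30 thousand (anyone who worked, including part-time for economic reasons, counts as employed).
Unemployed = 4.98 + 39.49 = 44.47 thousand (jobless and actively searching, or on temporary layoff).
Labor force = 773.30 + 44.47 = 817.77 thousand.
Not in labor force = 53.32 + 74.42 + 182.75 + 10.34 = 320.83 thousand (those not working and not actively searching are outside the labor force — including those who want a job but have given up searching).
Civilian working-age population = 817.77 + 320.83 = 1,138.60 thousand.
Unemployment rate = 44.47 / 817.77 = 5.44%.
Labor force participation rate = 817.77 / 1,138.60 = 71.82%.

Unemployment rate ≈ 5.44%; labor force participation rate ≈ 71.82%.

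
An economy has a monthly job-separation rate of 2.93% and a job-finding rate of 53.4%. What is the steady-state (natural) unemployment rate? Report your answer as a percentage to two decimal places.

At steady state the flows balance: s·E = f·U, so U/(E+U) = s/(s+f).
u* = 2.93 / (2.93 + 53.4) = 2.93 / 56.33 = 5.20%.

Steady-state unemployment rate ≈ 5.20%.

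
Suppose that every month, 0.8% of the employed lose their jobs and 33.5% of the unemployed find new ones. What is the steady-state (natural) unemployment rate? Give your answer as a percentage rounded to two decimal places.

At steady state the flows balance: s·E = f·U, so U/(E+U) = s/(s+f).
u* = 0.8 / (0.8 + 33.5) = 0.8 / 34.30 = 2.33%.

Steady-state unemployment rate ≈ 2.33%.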